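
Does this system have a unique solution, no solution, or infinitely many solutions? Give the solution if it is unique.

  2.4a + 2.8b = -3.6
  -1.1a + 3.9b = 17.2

Row-reduce the augmented matrix:
R1 ← R1 / (12/5).
R2 ← R2 + 11/10·R1.
R2 ← R2 / (311/60).
R1 ← R1 − 7/6·R2.
Reading off the reduced rows gives a = -5, b = 3.

a = -5, b = 3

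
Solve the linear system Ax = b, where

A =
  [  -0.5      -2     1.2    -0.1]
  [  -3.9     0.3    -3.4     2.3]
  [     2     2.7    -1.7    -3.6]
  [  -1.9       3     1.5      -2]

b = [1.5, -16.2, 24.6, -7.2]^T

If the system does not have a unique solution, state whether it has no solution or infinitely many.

Row-reduce the augmented matrix:
R1 ← R1 / (-1/2).
R2 ← R2 + 39/10·R1.
R3 ← R3 − 2·R1.
R4 ← R4 + 19/10·R1.
R2 ← R2 / (159/10).
R1 ← R1 − 4·R2.
R3 ← R3 + 53/10·R2.
R4 ← R4 − 53/5·R2.
R3 ← R3 / (-173/150).
R1 ← R1 − 644/795·R3.
R2 ← R2 + 638/795·R3.
R4 ← R4 − 817/150·R3.
R4 ← R4 / (-30647/1730).
R1 ← R1 + 24419/9169·R4.
R2 ← R2 − 20746/9169·R4.
R3 ← R3 − 446/173·R4.
Reading off the reduced rows gives x_1 = 3, x_2 = -3, x_3 = -3, x_4 = -6.

x_1 = 3, x_2 = -3, x_3 = -3, x_4 = -6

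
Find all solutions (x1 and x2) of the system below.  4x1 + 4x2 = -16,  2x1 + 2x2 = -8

Row-reduce:
R1 ← R1 / (4).
R2 ← R2 − 2·R1.
Rank is 1 with 2 unknowns, leaving x2 free.

infinitely many solutions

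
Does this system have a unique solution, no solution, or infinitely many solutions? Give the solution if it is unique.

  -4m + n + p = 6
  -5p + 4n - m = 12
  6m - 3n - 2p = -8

Row-reduce the augmented matrix:
R1 ← R1 / (-4).
R2 ← R2 + 1·R1.
R3 ← R3 − 6·R1.
R2 ← R2 / (15/4).
R1 ← R1 + 1/4·R2.
R3 ← R3 + 3/2·R2.
R3 ← R3 / (-13/5).
R1 ← R1 + 3/5·R3.
R2 ← R2 + 7/5·R3.
Reading off the reduced rows gives m = -2, n = 0, p = -2.

m = -2, n = 0, p = -2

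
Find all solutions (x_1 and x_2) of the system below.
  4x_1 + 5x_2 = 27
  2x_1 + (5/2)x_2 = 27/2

infinitely many solutions

Row-reduce:
R1 ← R1 / (4).
R2 ← R2 − 2·R1.
Rank is 1 with 2 unknowns, leaving x_2 free.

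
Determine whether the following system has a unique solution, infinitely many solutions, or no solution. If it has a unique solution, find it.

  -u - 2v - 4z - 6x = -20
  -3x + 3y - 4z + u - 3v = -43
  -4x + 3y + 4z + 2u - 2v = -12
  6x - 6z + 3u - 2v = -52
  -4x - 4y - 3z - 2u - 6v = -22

Row-reduce the augmented matrix:
R1 ← R1 / (-6).
R2 ← R2 + 3·R1.
R3 ← R3 + 4·R1.
R4 ← R4 − 6·R1.
R5 ← R5 + 4·R1.
R2 ← R2 / (3).
R3 ← R3 − 3·R2.
R5 ← R5 + 4·R2.
R3 ← R3 / (26/3).
R1 ← R1 − 2/3·R3.
R2 ← R2 + 2/3·R3.
R4 ← R4 + 10·R3.
R5 ← R5 + 3·R3.
R4 ← R4 / (87/26).
R1 ← R1 − 1/13·R4.
R2 ← R2 − 23/39·R4.
R3 ← R3 − 7/52·R4.
R5 ← R5 − 167/156·R4.
R5 ← R5 / (-1588/261).
R1 ← R1 − 25/87·R5.
R2 ← R2 + 34/261·R5.
R3 ← R3 − 22/87·R5.
R4 ← R4 + 64/87·R5.
Reading off the reduced rows gives x = 0, y = -2, z = 4, u = -6, v = 5.

x = 0, y = -2, z = 4, u = -6, v = 5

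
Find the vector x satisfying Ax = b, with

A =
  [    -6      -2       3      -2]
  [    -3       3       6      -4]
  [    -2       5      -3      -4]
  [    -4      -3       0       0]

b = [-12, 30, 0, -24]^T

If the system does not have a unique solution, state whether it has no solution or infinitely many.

x_1 = 6, x_2 = 0, x_3 = 4, x_4 = -6

Row-reduce the augmented matrix:
R1 ← R1 / (-6).
R2 ← R2 + 3·R1.
R3 ← R3 + 2·R1.
R4 ← R4 + 4·R1.
R2 ← R2 / (4).
R1 ← R1 − 1/3·R2.
R3 ← R3 − 17/3·R2.
R4 ← R4 + 5/3·R2.
R3 ← R3 / (-83/8).
R1 ← R1 + 7/8·R3.
R2 ← R2 − 9/8·R3.
R4 ← R4 + 1/8·R3.
R4 ← R4 / (6/83).
R1 ← R1 − 42/83·R4.
R2 ← R2 + 54/83·R4.
R3 ← R3 + 22/249·R4.
Reading off the reduced rows gives x_1 = 6, x_2 = 0, x_3 = 4, x_4 = -6.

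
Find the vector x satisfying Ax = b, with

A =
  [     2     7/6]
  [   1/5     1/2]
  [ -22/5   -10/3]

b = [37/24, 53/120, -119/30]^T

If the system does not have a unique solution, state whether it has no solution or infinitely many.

x_1 = 1/3, x_2 = 3/4

Row-reduce the augmented matrix:
R1 ← R1 / (2).
R2 ← R2 − 1/5·R1.
R3 ← R3 + 22/5·R1.
R2 ← R2 / (23/60).
R1 ← R1 − 7/12·R2.
R3 ← R3 + 23/30·R2.
R3 reduces to 0 = 0, so the extra equation is consistent.
Reading off the reduced rows gives x_1 = 1/3, x_2 = 3/4.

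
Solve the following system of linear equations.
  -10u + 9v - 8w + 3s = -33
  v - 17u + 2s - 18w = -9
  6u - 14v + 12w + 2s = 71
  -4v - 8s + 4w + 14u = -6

Row-reduce:
R1 ← R1 / (-10).
R2 ← R2 + 17·R1.
R3 ← R3 − 6·R1.
R4 ← R4 − 14·R1.
R2 ← R2 / (-143/10).
R1 ← R1 + 9/10·R2.
R3 ← R3 + 43/5·R2.
R4 ← R4 − 43/5·R2.
R3 ← R3 / (128/13).
R1 ← R1 − 14/13·R3.
R2 ← R2 − 4/13·R3.
R4 ← R4 + 128/13·R3.
Row 4 reduces to 0 = -1, a contradiction. The system is inconsistent.

no solution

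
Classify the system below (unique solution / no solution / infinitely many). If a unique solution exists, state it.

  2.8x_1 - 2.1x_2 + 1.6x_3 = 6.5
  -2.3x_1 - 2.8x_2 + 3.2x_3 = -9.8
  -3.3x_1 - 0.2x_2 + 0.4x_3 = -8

Row-reduce the augmented matrix:
R1 ← R1 / (14/5).
R2 ← R2 + 23/10·R1.
R3 ← R3 + 33/10·R1.
R2 ← R2 / (-181/40).
R1 ← R1 + 3/4·R2.
R3 ← R3 + 107/40·R2.
R3 ← R3 / (-2426/6335).
R1 ← R1 + 32/181·R3.
R2 ← R2 + 1264/1267·R3.
Reading off the reduced rows gives x_1 = 2, x_2 = -5, x_3 = -6.

x_1 = 2, x_2 = -5, x_3 = -6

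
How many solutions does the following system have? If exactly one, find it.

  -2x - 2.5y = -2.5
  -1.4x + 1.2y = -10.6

x = 5, y = -3

Row-reduce the augmented matrix:
R1 ← R1 / (-2).
R2 ← R2 + 7/5·R1.
R2 ← R2 / (59/20).
R1 ← R1 − 5/4·R2.
Reading off the reduced rows gives x = 5, y = -3.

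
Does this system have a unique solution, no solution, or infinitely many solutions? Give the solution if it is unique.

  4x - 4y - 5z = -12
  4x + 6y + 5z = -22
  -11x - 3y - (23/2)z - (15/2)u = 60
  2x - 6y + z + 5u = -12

no solution

Row-reduce:
R1 ← R1 / (4).
R2 ← R2 − 4·R1.
R3 ← R3 + 11·R1.
R4 ← R4 − 2·R1.
R2 ← R2 / (10).
R1 ← R1 + 1·R2.
R3 ← R3 + 14·R2.
R4 ← R4 + 4·R2.
R3 ← R3 / (-45/4).
R1 ← R1 + 1/4·R3.
R2 ← R2 − 1·R3.
R4 ← R4 − 15/2·R3.
Row 4 reduces to 0 = -4/3, a contradiction. The system is inconsistent.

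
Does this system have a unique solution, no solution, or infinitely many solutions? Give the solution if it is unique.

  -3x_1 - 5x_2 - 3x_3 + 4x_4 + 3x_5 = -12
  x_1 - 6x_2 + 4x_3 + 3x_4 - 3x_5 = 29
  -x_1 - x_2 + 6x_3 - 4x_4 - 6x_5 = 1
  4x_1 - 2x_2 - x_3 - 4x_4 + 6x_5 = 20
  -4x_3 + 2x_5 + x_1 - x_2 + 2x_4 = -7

x_1 = 5, x_2 = 0, x_3 = 6, x_4 = 3, x_5 = 3

Row-reduce the augmented matrix:
R1 ← R1 / (-3).
R2 ← R2 − 1·R1.
R3 ← R3 + 1·R1.
R4 ← R4 − 4·R1.
R5 ← R5 − 1·R1.
R2 ← R2 / (-23/3).
R1 ← R1 − 5/3·R2.
R3 ← R3 − 2/3·R2.
R4 ← R4 + 26/3·R2.
R5 ← R5 + 8/3·R2.
R3 ← R3 / (167/23).
R1 ← R1 − 38/23·R3.
R2 ← R2 + 9/23·R3.
R4 ← R4 + 193/23·R3.
R5 ← R5 + 139/23·R3.
R4 ← R4 / (-1552/167).
R1 ← R1 − 123/167·R4.
R2 ← R2 + 139/167·R4.
R3 ← R3 + 114/167·R4.
R5 ← R5 + 384/167·R4.
R5 ← R5 / (-316/97).
R1 ← R1 − 795/1552·R5.
R2 ← R2 + 747/1552·R5.
R3 ← R3 + 993/776·R5.
R4 ← R4 + 663/1552·R5.
Reading off the reduced rows gives x_1 = 5, x_2 = 0, x_3 = 6, x_4 = 3, x_5 = 3.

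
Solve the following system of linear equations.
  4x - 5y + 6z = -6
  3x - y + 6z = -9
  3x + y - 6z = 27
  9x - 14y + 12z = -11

Row-reduce:
R1 ← R1 / (4).
R2 ← R2 − 3·R1.
R3 ← R3 − 3·R1.
R4 ← R4 − 9·R1.
R2 ← R2 / (11/4).
R1 ← R1 + 5/4·R2.
R3 ← R3 − 19/4·R2.
R4 ← R4 + 11/4·R2.
R3 ← R3 / (-144/11).
R1 ← R1 − 24/11·R3.
R2 ← R2 − 6/11·R3.
Row 4 reduces to 0 = -2, a contradiction. The system is inconsistent.

no solution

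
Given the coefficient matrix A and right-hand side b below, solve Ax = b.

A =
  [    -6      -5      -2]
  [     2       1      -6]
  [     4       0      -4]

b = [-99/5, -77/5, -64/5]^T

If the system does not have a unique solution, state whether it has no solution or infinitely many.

Row-reduce the augmented matrix:
R1 ← R1 / (-6).
R2 ← R2 − 2·R1.
R3 ← R3 − 4·R1.
R2 ← R2 / (-2/3).
R1 ← R1 − 5/6·R2.
R3 ← R3 + 10/3·R2.
R3 ← R3 / (28).
R1 ← R1 + 8·R3.
R2 ← R2 − 10·R3.
Reading off the reduced rows gives x_1 = -1/5, x_2 = 3, x_3 = 3.

x_1 = -1/5, x_2 = 3, x_3 = 3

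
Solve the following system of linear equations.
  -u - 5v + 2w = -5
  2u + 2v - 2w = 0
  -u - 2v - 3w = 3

u = -2, v = 1, w = -1

Row-reduce the augmented matrix:
R1 ← R1 / (-1).
R2 ← R2 − 2·R1.
R3 ← R3 + 1·R1.
R2 ← R2 / (-8).
R1 ← R1 − 5·R2.
R3 ← R3 − 3·R2.
R3 ← R3 / (-17/4).
R1 ← R1 + 3/4·R3.
R2 ← R2 + 1/4·R3.
Reading off the reduced rows gives u = -2, v = 1, w = -1.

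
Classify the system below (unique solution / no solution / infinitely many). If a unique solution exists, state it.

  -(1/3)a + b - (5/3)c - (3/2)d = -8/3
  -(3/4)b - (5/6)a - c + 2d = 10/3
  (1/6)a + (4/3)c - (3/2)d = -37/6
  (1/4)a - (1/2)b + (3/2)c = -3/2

no solution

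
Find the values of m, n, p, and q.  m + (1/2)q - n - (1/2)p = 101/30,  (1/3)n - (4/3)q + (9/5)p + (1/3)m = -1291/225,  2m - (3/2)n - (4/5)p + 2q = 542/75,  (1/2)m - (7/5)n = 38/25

m = 4/5, n = -4/5, p = -11/5, q = 4/3

Row-reduce the augmented matrix:
R2 ← R2 − 1/3·R1.
R3 ← R3 − 2·R1.
R4 ← R4 − 1/2·R1.
R2 ← R2 / (2/3).
R1 ← R1 + 1·R2.
R3 ← R3 − 1/2·R2.
R4 ← R4 + 9/10·R2.
R3 ← R3 / (-51/40).
R1 ← R1 − 49/20·R3.
R2 ← R2 − 59/20·R3.
R4 ← R4 − 581/200·R3.
R4 ← R4 / (77/30).
R1 ← R1 − 7/3·R4.
R2 ← R2 − 8/3·R4.
R3 ← R3 + 5/3·R4.
Reading off the reduced rows gives m = 4/5, n = -4/5, p = -11/5, q = 4/3.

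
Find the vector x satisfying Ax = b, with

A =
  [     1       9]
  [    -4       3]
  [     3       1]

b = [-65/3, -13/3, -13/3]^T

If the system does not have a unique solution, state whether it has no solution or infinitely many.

x_1 = -2/3, x_2 = -7/3

Row-reduce the augmented matrix:
R2 ← R2 + 4·R1.
R3 ← R3 − 3·R1.
R2 ← R2 / (39).
R1 ← R1 − 9·R2.
R3 ← R3 + 26·R2.
R3 reduces to 0 = 0, so the extra equation is consistent.
Reading off the reduced rows gives x_1 = -2/3, x_2 = -7/3.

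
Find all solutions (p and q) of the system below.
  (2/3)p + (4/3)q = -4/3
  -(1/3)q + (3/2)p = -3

Row-reduce the augmented matrix:
R1 ← R1 / (2/3).
R2 ← R2 − 3/2·R1.
R2 ← R2 / (-10/3).
R1 ← R1 − 2·R2.
Reading off the reduced rows gives p = -2, q = 0.

p = -2, q = 0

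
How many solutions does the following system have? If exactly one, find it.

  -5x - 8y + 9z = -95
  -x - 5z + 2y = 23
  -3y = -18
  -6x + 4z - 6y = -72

x = 4, y = 6, z = -3

Row-reduce the augmented matrix:
R1 ← R1 / (-5).
R2 ← R2 + 1·R1.
R4 ← R4 + 6·R1.
R2 ← R2 / (18/5).
R1 ← R1 − 8/5·R2.
R3 ← R3 + 3·R2.
R4 ← R4 − 18/5·R2.
R3 ← R3 / (-17/3).
R1 ← R1 − 11/9·R3.
R2 ← R2 + 17/9·R3.
R4 reduces to 0 = 0, so the extra equation is consistent.
Reading off the reduced rows gives x = 4, y = 6, z = -3.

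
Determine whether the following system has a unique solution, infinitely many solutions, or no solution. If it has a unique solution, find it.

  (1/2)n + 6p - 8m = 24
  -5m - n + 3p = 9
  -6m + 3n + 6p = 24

Row-reduce:
R1 ← R1 / (-8).
R2 ← R2 + 5·R1.
R3 ← R3 + 6·R1.
R2 ← R2 / (-21/16).
R1 ← R1 + 1/16·R2.
R3 ← R3 − 21/8·R2.
Row 3 reduces to 0 = -6, a contradiction. The system is inconsistent.

no solution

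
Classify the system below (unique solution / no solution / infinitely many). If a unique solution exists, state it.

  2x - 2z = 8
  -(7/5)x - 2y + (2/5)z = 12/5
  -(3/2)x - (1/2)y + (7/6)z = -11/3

x = 0, y = -2, z = -4

Row-reduce the augmented matrix:
R1 ← R1 / (2).
R2 ← R2 + 7/5·R1.
R3 ← R3 + 3/2·R1.
R2 ← R2 / (-2).
R3 ← R3 + 1/2·R2.
R3 ← R3 / (-1/12).
R1 ← R1 + 1·R3.
R2 ← R2 − 1/2·R3.
Reading off the reduced rows gives x = 0, y = -2, z = -4.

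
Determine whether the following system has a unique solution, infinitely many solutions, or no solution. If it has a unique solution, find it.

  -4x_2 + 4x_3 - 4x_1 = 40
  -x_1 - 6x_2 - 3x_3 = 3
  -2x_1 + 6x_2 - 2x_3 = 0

x_1 = -6, x_2 = -1, x_3 = 3

Row-reduce the augmented matrix:
R1 ← R1 / (-4).
R2 ← R2 + 1·R1.
R3 ← R3 + 2·R1.
R2 ← R2 / (-5).
R1 ← R1 − 1·R2.
R3 ← R3 − 8·R2.
R3 ← R3 / (-52/5).
R1 ← R1 + 9/5·R3.
R2 ← R2 − 4/5·R3.
Reading off the reduced rows gives x_1 = -6, x_2 = -1, x_3 = 3.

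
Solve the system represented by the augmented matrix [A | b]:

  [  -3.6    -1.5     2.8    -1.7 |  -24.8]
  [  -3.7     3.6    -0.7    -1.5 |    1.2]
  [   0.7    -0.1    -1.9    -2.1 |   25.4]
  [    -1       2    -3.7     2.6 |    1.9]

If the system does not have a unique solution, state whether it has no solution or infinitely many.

x_1 = 5, x_2 = 2, x_3 = -5, x_4 = -6

Row-reduce the augmented matrix:
R1 ← R1 / (-18/5).
R2 ← R2 + 37/10·R1.
R3 ← R3 − 7/10·R1.
R4 ← R4 + 1·R1.
R2 ← R2 / (617/120).
R1 ← R1 − 5/12·R2.
R3 ← R3 + 47/120·R2.
R4 ← R4 − 29/12·R2.
R3 ← R3 / (-15068/9255).
R1 ← R1 + 301/617·R3.
R2 ← R2 + 1288/1851·R3.
R4 ← R4 + 51757/18510·R3.
R4 ← R4 / (2139063/301360).
R1 ← R1 − 35405/30136·R4.
R2 ← R2 − 4064/3767·R4.
R3 ← R3 − 44641/30136·R4.
Reading off the reduced rows gives x_1 = 5, x_2 = 2, x_3 = -5, x_4 = -6.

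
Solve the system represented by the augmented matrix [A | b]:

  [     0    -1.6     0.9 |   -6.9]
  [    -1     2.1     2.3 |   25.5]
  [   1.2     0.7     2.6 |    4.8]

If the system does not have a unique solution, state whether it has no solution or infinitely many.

Row-reduce the augmented matrix:
Swap R1 and R2.
R1 ← R1 / (-1).
R3 ← R3 − 6/5·R1.
R2 ← R2 / (-8/5).
R1 ← R1 + 21/10·R2.
R3 ← R3 − 161/50·R2.
R3 ← R3 / (5737/800).
R1 ← R1 + 557/160·R3.
R2 ← R2 + 9/16·R3.
Reading off the reduced rows gives x_1 = -6, x_2 = 6, x_3 = 3.

x_1 = -6, x_2 = 6, x_3 = 3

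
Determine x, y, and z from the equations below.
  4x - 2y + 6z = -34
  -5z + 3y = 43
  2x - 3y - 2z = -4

x = 2, y = 6, z = -5

Row-reduce the augmented matrix:
R1 ← R1 / (4).
R3 ← R3 − 2·R1.
R2 ← R2 / (3).
R1 ← R1 + 1/2·R2.
R3 ← R3 + 2·R2.
R3 ← R3 / (-25/3).
R1 ← R1 − 2/3·R3.
R2 ← R2 + 5/3·R3.
Reading off the reduced rows gives x = 2, y = 6, z = -5.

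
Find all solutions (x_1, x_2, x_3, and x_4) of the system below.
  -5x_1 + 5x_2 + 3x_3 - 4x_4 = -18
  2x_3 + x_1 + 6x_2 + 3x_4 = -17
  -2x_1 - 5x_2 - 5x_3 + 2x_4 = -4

infinitely many solutions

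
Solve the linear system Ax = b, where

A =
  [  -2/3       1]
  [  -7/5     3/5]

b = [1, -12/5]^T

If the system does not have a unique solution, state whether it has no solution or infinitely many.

x_1 = 3, x_2 = 3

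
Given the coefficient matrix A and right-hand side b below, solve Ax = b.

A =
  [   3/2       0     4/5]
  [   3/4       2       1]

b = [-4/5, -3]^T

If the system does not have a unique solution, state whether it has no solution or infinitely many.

Row-reduce:
R1 ← R1 / (3/2).
R2 ← R2 − 3/4·R1.
R2 ← R2 / (2).
Rank is 2 with 3 unknowns, leaving x_3 free.

infinitely many solutions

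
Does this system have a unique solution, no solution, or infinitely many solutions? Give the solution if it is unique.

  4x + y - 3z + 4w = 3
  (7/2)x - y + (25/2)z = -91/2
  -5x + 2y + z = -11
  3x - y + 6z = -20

infinitely many solutions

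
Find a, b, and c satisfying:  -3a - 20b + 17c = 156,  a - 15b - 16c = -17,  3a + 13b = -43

a = 3, b = -4, c = 5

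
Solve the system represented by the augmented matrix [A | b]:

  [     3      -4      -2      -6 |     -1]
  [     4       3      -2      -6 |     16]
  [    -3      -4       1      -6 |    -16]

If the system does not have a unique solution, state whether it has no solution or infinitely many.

infinitely many solutions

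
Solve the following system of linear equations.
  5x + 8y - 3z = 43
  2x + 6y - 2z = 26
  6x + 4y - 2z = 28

no solution

Row-reduce:
R1 ← R1 / (5).
R2 ← R2 − 2·R1.
R3 ← R3 − 6·R1.
R2 ← R2 / (14/5).
R1 ← R1 − 8/5·R2.
R3 ← R3 + 28/5·R2.
Row 3 reduces to 0 = -6, a contradiction. The system is inconsistent.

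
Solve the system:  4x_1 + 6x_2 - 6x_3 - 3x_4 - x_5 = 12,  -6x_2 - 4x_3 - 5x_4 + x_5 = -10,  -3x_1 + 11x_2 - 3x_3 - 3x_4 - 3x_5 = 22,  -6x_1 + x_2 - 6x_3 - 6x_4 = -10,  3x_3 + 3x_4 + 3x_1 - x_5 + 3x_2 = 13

Row-reduce:
R1 ← R1 / (4).
R3 ← R3 + 3·R1.
R4 ← R4 + 6·R1.
R5 ← R5 − 3·R1.
R2 ← R2 / (-6).
R1 ← R1 − 3/2·R2.
R3 ← R3 − 31/2·R2.
R4 ← R4 − 10·R2.
R5 ← R5 + 3/2·R2.
R3 ← R3 / (-107/6).
R1 ← R1 + 5/2·R3.
R2 ← R2 − 2/3·R3.
R4 ← R4 + 65/3·R3.
R5 ← R5 − 17/2·R3.
R4 ← R4 / (693/214).
R1 ← R1 − 117/214·R4.
R2 ← R2 − 33/214·R4.
R3 ← R3 − 109/107·R4.
R5 ← R5 + 231/107·R4.
Row 5 reduces to 0 = -1, a contradiction. The system is inconsistent.

no solution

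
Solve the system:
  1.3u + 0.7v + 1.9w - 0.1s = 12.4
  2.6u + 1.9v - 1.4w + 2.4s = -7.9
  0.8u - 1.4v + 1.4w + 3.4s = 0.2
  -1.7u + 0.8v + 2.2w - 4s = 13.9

Row-reduce the augmented matrix:
R1 ← R1 / (13/10).
R2 ← R2 − 13/5·R1.
R3 ← R3 − 4/5·R1.
R4 ← R4 + 17/10·R1.
R2 ← R2 / (1/2).
R1 ← R1 − 7/13·R2.
R3 ← R3 + 119/65·R2.
R4 ← R4 − 223/130·R2.
R3 ← R3 / (-6113/325).
R1 ← R1 − 459/65·R3.
R2 ← R2 + 52/5·R3.
R4 ← R4 − 14641/650·R3.
R4 ← R4 / (15252/6113).
R1 ← R1 − 12206/6113·R4.
R2 ← R2 + 12090/6113·R4.
R3 ← R3 + 4219/6113·R4.
Reading off the reduced rows gives u = 5, v = -3, w = 4, s = -4.

u = 5, v = -3, w = 4, s = -4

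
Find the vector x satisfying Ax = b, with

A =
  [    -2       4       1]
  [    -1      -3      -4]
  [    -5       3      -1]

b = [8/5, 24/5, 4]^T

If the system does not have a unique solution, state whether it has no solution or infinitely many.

x_1 = 1/5, x_2 = 1, x_3 = -2

Row-reduce the augmented matrix:
R1 ← R1 / (-2).
R2 ← R2 + 1·R1.
R3 ← R3 + 5·R1.
R2 ← R2 / (-5).
R1 ← R1 + 2·R2.
R3 ← R3 + 7·R2.
R3 ← R3 / (14/5).
R1 ← R1 − 13/10·R3.
R2 ← R2 − 9/10·R3.
Reading off the reduced rows gives x_1 = 1/5, x_2 = 1, x_3 = -2.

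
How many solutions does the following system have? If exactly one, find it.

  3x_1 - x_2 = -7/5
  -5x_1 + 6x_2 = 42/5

Row-reduce the augmented matrix:
R1 ← R1 / (3).
R2 ← R2 + 5·R1.
R2 ← R2 / (13/3).
R1 ← R1 + 1/3·R2.
Reading off the reduced rows gives x_1 = 0, x_2 = 7/5.

x_1 = 0, x_2 = 7/5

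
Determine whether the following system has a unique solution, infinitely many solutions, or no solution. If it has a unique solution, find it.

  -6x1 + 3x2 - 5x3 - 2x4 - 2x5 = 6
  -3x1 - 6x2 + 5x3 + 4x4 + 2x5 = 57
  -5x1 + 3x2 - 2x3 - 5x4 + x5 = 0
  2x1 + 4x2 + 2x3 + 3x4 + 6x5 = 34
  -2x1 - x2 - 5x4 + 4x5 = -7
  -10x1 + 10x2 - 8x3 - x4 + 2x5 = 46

Row-reduce the augmented matrix:
R1 ← R1 / (-6).
R2 ← R2 + 3·R1.
R3 ← R3 + 5·R1.
R4 ← R4 − 2·R1.
R5 ← R5 + 2·R1.
R6 ← R6 + 10·R1.
R2 ← R2 / (-15/2).
R1 ← R1 + 1/2·R2.
R3 ← R3 − 1/2·R2.
R4 ← R4 − 5·R2.
R5 ← R5 + 2·R2.
R6 ← R6 − 5·R2.
R3 ← R3 / (8/3).
R1 ← R1 − 1/3·R3.
R2 ← R2 + 1·R3.
R4 ← R4 − 16/3·R3.
R5 ← R5 + 1/3·R3.
R6 ← R6 − 16/3·R3.
R4 ← R4 / (35/3).
R1 ← R1 − 3/8·R4.
R2 ← R2 + 43/24·R4.
R3 ← R3 + 9/8·R4.
R5 ← R5 + 145/24·R4.
R6 ← R6 − 35/3·R4.
R5 ← R5 / (283/56).
R1 ← R1 + 387/1400·R5.
R2 ← R2 − 1289/1400·R5.
R3 ← R3 − 1721/1400·R5.
R4 ← R4 − 24/175·R5.
R6 reduces to 0 = 0, so the extra equation is consistent.
Reading off the reduced rows gives x1 = -6, x2 = 1, x3 = 3, x4 = 6, x5 = 3.

x1 = -6, x2 = 1, x3 = 3, x4 = 6, x5 = 3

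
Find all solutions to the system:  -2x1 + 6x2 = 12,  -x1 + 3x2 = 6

infinitely many solutions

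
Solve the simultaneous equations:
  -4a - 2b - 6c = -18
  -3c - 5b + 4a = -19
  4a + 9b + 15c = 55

Row-reduce:
R1 ← R1 / (-4).
R2 ← R2 − 4·R1.
R3 ← R3 − 4·R1.
R2 ← R2 / (-7).
R1 ← R1 − 1/2·R2.
R3 ← R3 − 7·R2.
Rank is 2 with 3 unknowns, leaving c free.

infinitely many solutions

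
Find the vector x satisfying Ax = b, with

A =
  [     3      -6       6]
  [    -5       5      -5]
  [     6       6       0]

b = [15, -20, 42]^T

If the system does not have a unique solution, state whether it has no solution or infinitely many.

x_1 = 3, x_2 = 4, x_3 = 5

Row-reduce the augmented matrix:
R1 ← R1 / (3).
R2 ← R2 + 5·R1.
R3 ← R3 − 6·R1.
R2 ← R2 / (-5).
R1 ← R1 + 2·R2.
R3 ← R3 − 18·R2.
R3 ← R3 / (6).
R2 ← R2 + 1·R3.
Reading off the reduced rows gives x_1 = 3, x_2 = 4, x_3 = 5.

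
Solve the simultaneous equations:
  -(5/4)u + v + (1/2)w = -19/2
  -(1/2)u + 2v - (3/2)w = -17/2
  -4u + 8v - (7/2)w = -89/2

infinitely many solutions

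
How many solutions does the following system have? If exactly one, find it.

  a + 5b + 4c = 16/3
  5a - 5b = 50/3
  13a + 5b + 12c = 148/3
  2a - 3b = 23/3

a = 7/3, b = -1, c = 2

Row-reduce the augmented matrix:
R2 ← R2 − 5·R1.
R3 ← R3 − 13·R1.
R4 ← R4 − 2·R1.
R2 ← R2 / (-30).
R1 ← R1 − 5·R2.
R3 ← R3 + 60·R2.
R4 ← R4 + 13·R2.
Swap R3 and R4.
R3 ← R3 / (2/3).
R1 ← R1 − 2/3·R3.
R2 ← R2 − 2/3·R3.
R4 reduces to 0 = 0, so the extra equation is consistent.
Reading off the reduced rows gives a = 7/3, b = -1, c = 2.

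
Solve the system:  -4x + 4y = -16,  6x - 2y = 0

x = -2, y = -6

Row-reduce the augmented matrix:
R1 ← R1 / (-4).
R2 ← R2 − 6·R1.
R2 ← R2 / (4).
R1 ← R1 + 1·R2.
Reading off the reduced rows gives x = -2, y = -6.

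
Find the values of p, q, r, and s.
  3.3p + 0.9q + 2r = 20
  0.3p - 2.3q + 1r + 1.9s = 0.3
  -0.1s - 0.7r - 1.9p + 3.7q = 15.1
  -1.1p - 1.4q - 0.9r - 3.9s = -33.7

p = 2, q = 6, r = 4, s = 5

Row-reduce the augmented matrix:
R1 ← R1 / (33/10).
R2 ← R2 − 3/10·R1.
R3 ← R3 + 19/10·R1.
R4 ← R4 + 11/10·R1.
R2 ← R2 / (-131/55).
R1 ← R1 − 3/11·R2.
R3 ← R3 − 232/55·R2.
R4 ← R4 + 11/10·R2.
R3 ← R3 / (7469/3930).
R1 ← R1 − 275/393·R3.
R2 ← R2 + 45/131·R3.
R4 ← R4 + 1201/1965·R3.
R4 ← R4 / (-15909/4268).
R1 ← R1 + 191/194·R4.
R2 ← R2 + 443/2134·R4.
R3 ← R3 − 1833/1067·R4.
Reading off the reduced rows gives p = 2, q = 6, r = 4, s = 5.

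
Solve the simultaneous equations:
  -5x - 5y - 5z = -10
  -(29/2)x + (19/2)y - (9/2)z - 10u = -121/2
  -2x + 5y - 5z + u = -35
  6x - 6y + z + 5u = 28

Row-reduce:
R1 ← R1 / (-5).
R2 ← R2 + 29/2·R1.
R3 ← R3 + 2·R1.
R4 ← R4 − 6·R1.
R2 ← R2 / (24).
R1 ← R1 − 1·R2.
R3 ← R3 − 7·R2.
R4 ← R4 + 12·R2.
R3 ← R3 / (-71/12).
R1 ← R1 − 7/12·R3.
R2 ← R2 − 5/12·R3.
Row 4 reduces to 0 = 1/4, a contradiction. The system is inconsistent.

no solution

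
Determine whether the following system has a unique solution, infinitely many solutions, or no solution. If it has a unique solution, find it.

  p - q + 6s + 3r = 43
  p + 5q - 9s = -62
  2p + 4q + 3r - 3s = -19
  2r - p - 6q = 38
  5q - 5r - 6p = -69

p = 4, q = -6, r = 3, s = 4

Row-reduce the augmented matrix:
R2 ← R2 − 1·R1.
R3 ← R3 − 2·R1.
R4 ← R4 + 1·R1.
R5 ← R5 + 6·R1.
R2 ← R2 / (6).
R1 ← R1 + 1·R2.
R3 ← R3 − 6·R2.
R4 ← R4 + 7·R2.
R5 ← R5 + 1·R2.
Swap R3 and R4.
R3 ← R3 / (3/2).
R1 ← R1 − 5/2·R3.
R2 ← R2 + 1/2·R3.
R5 ← R5 − 25/2·R3.
Swap R4 and R5.
R4 ← R4 / (388/3).
R1 ← R1 − 68/3·R4.
R2 ← R2 + 19/3·R4.
R3 ← R3 + 23/3·R4.
R5 reduces to 0 = 0, so the extra equation is consistent.
Reading off the reduced rows gives p = 4, q = -6, r = 3, s = 4.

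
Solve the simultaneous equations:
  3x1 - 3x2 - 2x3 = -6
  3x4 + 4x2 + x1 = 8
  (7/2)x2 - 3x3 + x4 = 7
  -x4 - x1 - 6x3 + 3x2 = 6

Row-reduce:
R1 ← R1 / (3).
R2 ← R2 − 1·R1.
R4 ← R4 + 1·R1.
R2 ← R2 / (5).
R1 ← R1 + 1·R2.
R3 ← R3 − 7/2·R2.
R4 ← R4 − 2·R2.
R3 ← R3 / (-52/15).
R1 ← R1 + 8/15·R3.
R2 ← R2 − 2/15·R3.
R4 ← R4 + 104/15·R3.
Rank is 3 with 4 unknowns, leaving x4 free.

infinitely many solutions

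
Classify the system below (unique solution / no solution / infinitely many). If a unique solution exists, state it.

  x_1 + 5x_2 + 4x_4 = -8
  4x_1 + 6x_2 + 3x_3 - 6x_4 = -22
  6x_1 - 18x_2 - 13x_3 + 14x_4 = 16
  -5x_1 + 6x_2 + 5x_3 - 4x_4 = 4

no solution

Row-reduce:
R2 ← R2 − 4·R1.
R3 ← R3 − 6·R1.
R4 ← R4 + 5·R1.
R2 ← R2 / (-14).
R1 ← R1 − 5·R2.
R3 ← R3 + 48·R2.
R4 ← R4 − 31·R2.
R3 ← R3 / (-163/7).
R1 ← R1 − 15/14·R3.
R2 ← R2 + 3/14·R3.
R4 ← R4 − 163/14·R3.
Row 4 reduces to 0 = 1, a contradiction. The system is inconsistent.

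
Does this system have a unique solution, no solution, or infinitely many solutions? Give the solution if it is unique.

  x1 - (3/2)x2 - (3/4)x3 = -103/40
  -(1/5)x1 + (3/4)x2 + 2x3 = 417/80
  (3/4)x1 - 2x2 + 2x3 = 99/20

x1 = -1, x2 = -1/4, x3 = 13/5

Row-reduce the augmented matrix:
R2 ← R2 + 1/5·R1.
R3 ← R3 − 3/4·R1.
R2 ← R2 / (9/20).
R1 ← R1 + 3/2·R2.
R3 ← R3 + 7/8·R2.
R3 ← R3 / (887/144).
R1 ← R1 − 65/12·R3.
R2 ← R2 − 37/9·R3.
Reading off the reduced rows gives x1 = -1, x2 = -1/4, x3 = 13/5.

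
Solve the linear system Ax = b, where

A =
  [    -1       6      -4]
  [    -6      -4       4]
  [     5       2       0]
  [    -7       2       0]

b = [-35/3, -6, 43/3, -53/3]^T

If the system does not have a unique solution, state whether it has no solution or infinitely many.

x_1 = 8/3, x_2 = 1/2, x_3 = 3

Row-reduce the augmented matrix:
R1 ← R1 / (-1).
R2 ← R2 + 6·R1.
R3 ← R3 − 5·R1.
R4 ← R4 + 7·R1.
R2 ← R2 / (-40).
R1 ← R1 + 6·R2.
R3 ← R3 − 32·R2.
R4 ← R4 + 40·R2.
R3 ← R3 / (12/5).
R1 ← R1 + 1/5·R3.
R2 ← R2 + 7/10·R3.
R4 reduces to 0 = 0, so the extra equation is consistent.
Reading off the reduced rows gives x_1 = 8/3, x_2 = 1/2, x_3 = 3.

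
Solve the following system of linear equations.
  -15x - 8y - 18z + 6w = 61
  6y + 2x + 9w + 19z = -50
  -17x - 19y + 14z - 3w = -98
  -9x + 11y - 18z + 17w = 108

x = 1, y = 1, z = -4, w = 2

Row-reduce the augmented matrix:
R1 ← R1 / (-15).
R2 ← R2 − 2·R1.
R3 ← R3 + 17·R1.
R4 ← R4 + 9·R1.
R2 ← R2 / (74/15).
R1 ← R1 − 8/15·R2.
R3 ← R3 + 149/15·R2.
R4 ← R4 − 79/5·R2.
R3 ← R3 / (5019/74).
R1 ← R1 + 22/37·R3.
R2 ← R2 − 249/74·R3.
R4 ← R4 + 4467/74·R3.
R4 ← R4 / (-2186/239).
R1 ← R1 + 328/239·R4.
R2 ← R2 − 357/239·R4.
R3 ← R3 − 35/239·R4.
Reading off the reduced rows gives x = 1, y = 1, z = -4, w = 2.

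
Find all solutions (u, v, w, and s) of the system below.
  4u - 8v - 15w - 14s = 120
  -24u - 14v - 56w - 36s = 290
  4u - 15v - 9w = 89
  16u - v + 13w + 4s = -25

infinitely many solutions

Row-reduce:
R1 ← R1 / (4).
R2 ← R2 + 24·R1.
R3 ← R3 − 4·R1.
R4 ← R4 − 16·R1.
R2 ← R2 / (-62).
R1 ← R1 + 2·R2.
R3 ← R3 + 7·R2.
R4 ← R4 − 31·R2.
R3 ← R3 / (697/31).
R1 ← R1 − 119/124·R3.
R2 ← R2 − 73/31·R3.
Rank is 3 with 4 unknowns, leaving s free.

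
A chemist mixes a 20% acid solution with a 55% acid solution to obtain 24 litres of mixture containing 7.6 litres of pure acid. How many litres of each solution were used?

Let a = litres of solution A, b = litres of solution B.
  a + b = 24
  (1/5)a + (11/20)b = 38/5
Row-reduce the augmented matrix:
R2 ← R2 − 1/5·R1.
R2 ← R2 / (7/20).
R1 ← R1 − 1·R2.
Reading off the reduced rows gives a = 16, b = 8.

litres of solution A: 16, litres of solution B: 8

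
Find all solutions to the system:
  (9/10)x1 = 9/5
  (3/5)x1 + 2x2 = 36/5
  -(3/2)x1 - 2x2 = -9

Row-reduce the augmented matrix:
R1 ← R1 / (9/10).
R2 ← R2 − 3/5·R1.
R3 ← R3 + 3/2·R1.
R2 ← R2 / (2).
R3 ← R3 + 2·R2.
R3 reduces to 0 = 0, so the extra equation is consistent.
Reading off the reduced rows gives x1 = 2, x2 = 3.

x1 = 2, x2 = 3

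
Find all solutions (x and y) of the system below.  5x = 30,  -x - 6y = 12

x = 6, y = -3

From equation 2: x = -12 − 6·y.
Substitute into equation 1 and solve: y = -3.
Then x = 6.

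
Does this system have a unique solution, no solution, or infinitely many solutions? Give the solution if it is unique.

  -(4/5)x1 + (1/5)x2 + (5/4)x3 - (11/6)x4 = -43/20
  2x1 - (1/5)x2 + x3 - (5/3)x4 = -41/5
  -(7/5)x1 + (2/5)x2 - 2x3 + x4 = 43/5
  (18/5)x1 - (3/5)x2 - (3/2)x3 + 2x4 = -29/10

no solution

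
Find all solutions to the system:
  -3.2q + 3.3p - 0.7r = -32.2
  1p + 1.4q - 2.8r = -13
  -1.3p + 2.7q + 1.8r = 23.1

Row-reduce the augmented matrix:
R1 ← R1 / (33/10).
R2 ← R2 − 1·R1.
R3 ← R3 + 13/10·R1.
R2 ← R2 / (391/165).
R1 ← R1 + 32/33·R2.
R3 ← R3 − 95/66·R2.
R3 ← R3 / (6053/1955).
R1 ← R1 + 497/391·R3.
R2 ← R2 + 427/391·R3.
Reading off the reduced rows gives p = -6, q = 3, r = 4.

p = -6, q = 3, r = 4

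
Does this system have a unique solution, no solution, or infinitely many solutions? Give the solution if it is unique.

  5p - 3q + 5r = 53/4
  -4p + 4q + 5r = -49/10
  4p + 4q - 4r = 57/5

Row-reduce the augmented matrix:
R1 ← R1 / (5).
R2 ← R2 + 4·R1.
R3 ← R3 − 4·R1.
R2 ← R2 / (8/5).
R1 ← R1 + 3/5·R2.
R3 ← R3 − 32/5·R2.
R3 ← R3 / (-44).
R1 ← R1 − 35/8·R3.
R2 ← R2 − 45/8·R3.
Reading off the reduced rows gives p = 13/5, q = 3/4, r = 1/2.

p = 13/5, q = 3/4, r = 1/2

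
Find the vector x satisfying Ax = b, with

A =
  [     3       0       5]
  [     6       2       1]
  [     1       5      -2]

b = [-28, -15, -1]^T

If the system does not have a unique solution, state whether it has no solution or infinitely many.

Row-reduce the augmented matrix:
R1 ← R1 / (3).
R2 ← R2 − 6·R1.
R3 ← R3 − 1·R1.
R2 ← R2 / (2).
R3 ← R3 − 5·R2.
R3 ← R3 / (113/6).
R1 ← R1 − 5/3·R3.
R2 ← R2 + 9/2·R3.
Reading off the reduced rows gives x_1 = -1, x_2 = -2, x_3 = -5.

x_1 = -1, x_2 = -2, x_3 = -5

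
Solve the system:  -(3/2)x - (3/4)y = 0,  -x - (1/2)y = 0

Row-reduce:
R1 ← R1 / (-3/2).
R2 ← R2 + 1·R1.
Rank is 1 with 2 unknowns, leaving y free.

infinitely many solutions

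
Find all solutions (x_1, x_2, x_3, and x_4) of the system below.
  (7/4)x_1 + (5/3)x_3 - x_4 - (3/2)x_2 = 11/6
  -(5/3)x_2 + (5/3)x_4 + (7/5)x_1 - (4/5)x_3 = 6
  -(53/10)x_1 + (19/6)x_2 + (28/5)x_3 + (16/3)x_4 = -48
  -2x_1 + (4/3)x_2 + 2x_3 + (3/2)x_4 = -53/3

no solution

Row-reduce:
R1 ← R1 / (7/4).
R2 ← R2 − 7/5·R1.
R3 ← R3 + 53/10·R1.
R4 ← R4 + 2·R1.
R2 ← R2 / (-7/15).
R1 ← R1 + 6/7·R2.
R3 ← R3 + 289/210·R2.
R4 ← R4 + 8/21·R2.
R3 ← R3 / (830/49).
R1 ← R1 − 716/147·R3.
R2 ← R2 − 32/7·R3.
R4 ← R4 − 830/147·R3.
Row 4 reduces to 0 = -2/3, a contradiction. The system is inconsistent.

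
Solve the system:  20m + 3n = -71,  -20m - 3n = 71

infinitely many solutions

Row-reduce:
R1 ← R1 / (20).
R2 ← R2 + 20·R1.
Rank is 1 with 2 unknowns, leaving n free.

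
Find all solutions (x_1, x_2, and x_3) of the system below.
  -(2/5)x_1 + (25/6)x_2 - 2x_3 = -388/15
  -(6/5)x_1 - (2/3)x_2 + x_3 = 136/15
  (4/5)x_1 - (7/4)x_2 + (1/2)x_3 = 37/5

Row-reduce:
R1 ← R1 / (-2/5).
R2 ← R2 + 6/5·R1.
R3 ← R3 − 4/5·R1.
R2 ← R2 / (-79/6).
R1 ← R1 + 125/12·R2.
R3 ← R3 − 79/12·R2.
Row 3 reduces to 0 = -1, a contradiction. The system is inconsistent.

no solution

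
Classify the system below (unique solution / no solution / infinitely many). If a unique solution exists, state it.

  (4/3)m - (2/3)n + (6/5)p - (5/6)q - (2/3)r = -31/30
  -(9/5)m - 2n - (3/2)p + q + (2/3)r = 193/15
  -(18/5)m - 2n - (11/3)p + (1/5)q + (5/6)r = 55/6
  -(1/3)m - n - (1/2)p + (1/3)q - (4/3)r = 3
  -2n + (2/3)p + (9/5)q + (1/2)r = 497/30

infinitely many solutions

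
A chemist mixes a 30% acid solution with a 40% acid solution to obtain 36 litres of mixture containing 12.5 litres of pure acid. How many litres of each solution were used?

litres of solution A: 19, litres of solution B: 17

Let a = litres of solution A, b = litres of solution B.
  a + b = 36
  (3/10)a + (2/5)b = 25/2
Row-reduce the augmented matrix:
R2 ← R2 − 3/10·R1.
R2 ← R2 / (1/10).
R1 ← R1 − 1·R2.
Reading off the reduced rows gives a = 19, b = 17.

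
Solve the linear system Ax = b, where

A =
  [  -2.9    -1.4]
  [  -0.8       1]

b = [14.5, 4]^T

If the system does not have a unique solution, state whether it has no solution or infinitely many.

x_1 = -5, x_2 = 0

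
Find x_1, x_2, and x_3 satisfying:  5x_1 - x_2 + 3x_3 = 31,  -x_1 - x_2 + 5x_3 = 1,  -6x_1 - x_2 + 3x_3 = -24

Row-reduce the augmented matrix:
R1 ← R1 / (5).
R2 ← R2 + 1·R1.
R3 ← R3 + 6·R1.
R2 ← R2 / (-6/5).
R1 ← R1 + 1/5·R2.
R3 ← R3 + 11/5·R2.
R3 ← R3 / (-11/3).
R1 ← R1 + 1/3·R3.
R2 ← R2 + 14/3·R3.
Reading off the reduced rows gives x_1 = 5, x_2 = -6, x_3 = 0.

x_1 = 5, x_2 = -6, x_3 = 0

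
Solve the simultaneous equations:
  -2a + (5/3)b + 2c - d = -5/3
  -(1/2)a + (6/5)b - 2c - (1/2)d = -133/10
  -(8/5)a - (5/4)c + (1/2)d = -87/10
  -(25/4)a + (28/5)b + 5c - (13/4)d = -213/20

Row-reduce:
R1 ← R1 / (-2).
R2 ← R2 + 1/2·R1.
R3 ← R3 + 8/5·R1.
R4 ← R4 + 25/4·R1.
R2 ← R2 / (47/60).
R1 ← R1 + 5/6·R2.
R3 ← R3 + 4/3·R2.
R4 ← R4 − 47/120·R2.
R3 ← R3 / (-6679/940).
R1 ← R1 + 172/47·R3.
R2 ← R2 + 150/47·R3.
Row 4 reduces to 0 = 1, a contradiction. The system is inconsistent.

no solution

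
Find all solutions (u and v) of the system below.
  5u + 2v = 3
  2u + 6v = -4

Row-reduce the augmented matrix:
R1 ← R1 / (5).
R2 ← R2 − 2·R1.
R2 ← R2 / (26/5).
R1 ← R1 − 2/5·R2.
Reading off the reduced rows gives u = 1, v = -1.

u = 1, v = -1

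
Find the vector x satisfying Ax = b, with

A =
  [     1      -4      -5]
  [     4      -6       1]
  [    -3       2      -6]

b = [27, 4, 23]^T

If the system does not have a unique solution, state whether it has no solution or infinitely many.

Row-reduce:
R2 ← R2 − 4·R1.
R3 ← R3 + 3·R1.
R2 ← R2 / (10).
R1 ← R1 + 4·R2.
R3 ← R3 + 10·R2.
Rank is 2 with 3 unknowns, leaving x_3 free.

infinitely many solutions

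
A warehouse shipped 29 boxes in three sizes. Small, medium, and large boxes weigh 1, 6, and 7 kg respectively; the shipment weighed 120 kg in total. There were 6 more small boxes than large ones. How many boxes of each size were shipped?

Let s = small boxes, m = medium boxes, l = large boxes.
  s + m + l = 29
  s + 6m + 7l = 120
  s - l = 6
Row-reduce the augmented matrix:
R2 ← R2 − 1·R1.
R3 ← R3 − 1·R1.
R2 ← R2 / (5).
R1 ← R1 − 1·R2.
R3 ← R3 + 1·R2.
R3 ← R3 / (-4/5).
R1 ← R1 + 1/5·R3.
R2 ← R2 − 6/5·R3.
Reading off the reduced rows gives s = 12, m = 11, l = 6.

small boxes: 12, medium boxes: 11, large boxes: 6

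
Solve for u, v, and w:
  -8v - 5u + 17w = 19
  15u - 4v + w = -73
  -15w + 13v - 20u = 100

u = -6, v = -5, w = -3

Row-reduce the augmented matrix:
R1 ← R1 / (-5).
R2 ← R2 − 15·R1.
R3 ← R3 + 20·R1.
R2 ← R2 / (-28).
R1 ← R1 − 8/5·R2.
R3 ← R3 − 45·R2.
R3 ← R3 / (4/7).
R1 ← R1 + 3/7·R3.
R2 ← R2 + 13/7·R3.
Reading off the reduced rows gives u = -6, v = -5, w = -3.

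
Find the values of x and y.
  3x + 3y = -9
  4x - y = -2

From equation 2: y = 2 + 4·x.
Substitute into equation 1 and solve: x = -1.
Then y = -2.

x = -1, y = -2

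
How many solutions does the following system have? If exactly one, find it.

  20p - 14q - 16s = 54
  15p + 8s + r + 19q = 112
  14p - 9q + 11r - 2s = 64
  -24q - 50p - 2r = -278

infinitely many solutions

Row-reduce:
R1 ← R1 / (20).
R2 ← R2 − 15·R1.
R3 ← R3 − 14·R1.
R4 ← R4 + 50·R1.
R2 ← R2 / (59/2).
R1 ← R1 + 7/10·R2.
R3 ← R3 − 4/5·R2.
R4 ← R4 + 59·R2.
R3 ← R3 / (3237/295).
R1 ← R1 − 7/295·R3.
R2 ← R2 − 2/59·R3.
Rank is 3 with 4 unknowns, leaving s free.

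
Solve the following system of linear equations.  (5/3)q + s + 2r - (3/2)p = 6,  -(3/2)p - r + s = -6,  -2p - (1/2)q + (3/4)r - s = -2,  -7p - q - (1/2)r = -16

infinitely many solutions

Row-reduce:
R1 ← R1 / (-3/2).
R2 ← R2 + 3/2·R1.
R3 ← R3 + 2·R1.
R4 ← R4 + 7·R1.
R2 ← R2 / (-5/3).
R1 ← R1 + 10/9·R2.
R3 ← R3 + 49/18·R2.
R4 ← R4 + 79/9·R2.
R3 ← R3 / (179/60).
R1 ← R1 − 2/3·R3.
R2 ← R2 − 9/5·R3.
R4 ← R4 − 179/30·R3.
Rank is 3 with 4 unknowns, leaving s free.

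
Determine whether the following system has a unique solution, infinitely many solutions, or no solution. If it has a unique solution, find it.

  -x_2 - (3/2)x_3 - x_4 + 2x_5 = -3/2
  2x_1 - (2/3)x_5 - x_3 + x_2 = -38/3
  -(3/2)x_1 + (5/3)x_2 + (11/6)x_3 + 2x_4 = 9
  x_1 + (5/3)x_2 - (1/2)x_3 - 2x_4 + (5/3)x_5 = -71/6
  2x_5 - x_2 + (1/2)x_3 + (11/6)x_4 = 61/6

Row-reduce the augmented matrix:
Swap R1 and R2.
R1 ← R1 / (2).
R3 ← R3 + 3/2·R1.
R4 ← R4 − 1·R1.
R2 ← R2 / (-1).
R1 ← R1 − 1/2·R2.
R3 ← R3 − 29/12·R2.
R4 ← R4 − 7/6·R2.
R5 ← R5 + 1·R2.
R3 ← R3 / (-61/24).
R1 ← R1 + 5/4·R3.
R2 ← R2 − 3/2·R3.
R4 ← R4 + 7/4·R3.
R5 ← R5 − 2·R3.
R4 ← R4 / (-527/183).
R1 ← R1 + 18/61·R4.
R2 ← R2 − 46/61·R4.
R3 ← R3 − 10/61·R4.
R5 ← R5 − 917/366·R4.
R5 ← R5 / (14495/3162).
R1 ← R1 + 2534/1581·R5.
R2 ← R2 − 480/527·R5.
R3 ← R3 + 858/527·R5.
R4 ← R4 + 247/527·R5.
Reading off the reduced rows gives x_1 = -3, x_2 = -3, x_3 = 3, x_4 = 2, x_5 = 1.

x_1 = -3, x_2 = -3, x_3 = 3, x_4 = 2, x_5 = 1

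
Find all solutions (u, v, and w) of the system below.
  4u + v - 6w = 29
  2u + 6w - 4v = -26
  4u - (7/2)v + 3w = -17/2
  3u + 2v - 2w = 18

no solution

Row-reduce:
R1 ← R1 / (4).
R2 ← R2 − 2·R1.
R3 ← R3 − 4·R1.
R4 ← R4 − 3·R1.
R2 ← R2 / (-9/2).
R1 ← R1 − 1/4·R2.
R3 ← R3 + 9/2·R2.
R4 ← R4 − 5/4·R2.
Swap R3 and R4.
R3 ← R3 / (5).
R1 ← R1 + 1·R3.
R2 ← R2 + 2·R3.
Row 4 reduces to 0 = 3, a contradiction. The system is inconsistent.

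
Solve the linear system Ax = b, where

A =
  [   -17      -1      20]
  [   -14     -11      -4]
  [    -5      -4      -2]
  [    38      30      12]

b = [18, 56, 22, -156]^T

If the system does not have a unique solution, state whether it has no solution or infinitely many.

x_1 = -6, x_2 = 4, x_3 = -4

Row-reduce the augmented matrix:
R1 ← R1 / (-17).
R2 ← R2 + 14·R1.
R3 ← R3 + 5·R1.
R4 ← R4 − 38·R1.
R2 ← R2 / (-173/17).
R1 ← R1 − 1/17·R2.
R3 ← R3 + 63/17·R2.
R4 ← R4 − 472/17·R2.
R3 ← R3 / (-74/173).
R1 ← R1 + 224/173·R3.
R2 ← R2 − 348/173·R3.
R4 ← R4 − 148/173·R3.
R4 reduces to 0 = 0, so the extra equation is consistent.
Reading off the reduced rows gives x_1 = -6, x_2 = 4, x_3 = -4.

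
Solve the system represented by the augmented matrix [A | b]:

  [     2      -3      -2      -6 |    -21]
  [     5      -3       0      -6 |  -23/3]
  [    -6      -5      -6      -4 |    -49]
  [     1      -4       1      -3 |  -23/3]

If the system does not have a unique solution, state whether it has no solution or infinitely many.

Row-reduce the augmented matrix:
R1 ← R1 / (2).
R2 ← R2 − 5·R1.
R3 ← R3 + 6·R1.
R4 ← R4 − 1·R1.
R2 ← R2 / (9/2).
R1 ← R1 + 3/2·R2.
R3 ← R3 + 14·R2.
R4 ← R4 + 5/2·R2.
R3 ← R3 / (32/9).
R1 ← R1 − 2/3·R3.
R2 ← R2 − 10/9·R3.
R4 ← R4 − 43/9·R3.
R4 ← R4 / (-49/16).
R1 ← R1 + 9/8·R4.
R2 ← R2 − 1/8·R4.
R3 ← R3 − 27/16·R4.
Reading off the reduced rows gives x_1 = 8/3, x_2 = 1, x_3 = 8/3, x_4 = 3.

x_1 = 8/3, x_2 = 1, x_3 = 8/3, x_4 = 3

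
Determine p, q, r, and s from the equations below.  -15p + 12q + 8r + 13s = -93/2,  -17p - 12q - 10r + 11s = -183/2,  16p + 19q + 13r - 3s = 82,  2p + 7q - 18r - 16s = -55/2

Row-reduce the augmented matrix:
R1 ← R1 / (-15).
R2 ← R2 + 17·R1.
R3 ← R3 − 16·R1.
R4 ← R4 − 2·R1.
R2 ← R2 / (-128/5).
R1 ← R1 + 4/5·R2.
R3 ← R3 − 159/5·R2.
R4 ← R4 − 43/5·R2.
R3 ← R3 / (-413/192).
R1 ← R1 − 1/16·R3.
R2 ← R2 − 143/192·R3.
R4 ← R4 + 4481/192·R3.
R4 ← R4 / (-34323/413).
R1 ← R1 + 235/413·R4.
R2 ← R2 − 951/413·R4.
R3 ← R3 + 1196/413·R4.
Reading off the reduced rows gives p = 3, q = -1/2, r = 3, s = -3/2.

p = 3, q = -1/2, r = 3, s = -3/2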